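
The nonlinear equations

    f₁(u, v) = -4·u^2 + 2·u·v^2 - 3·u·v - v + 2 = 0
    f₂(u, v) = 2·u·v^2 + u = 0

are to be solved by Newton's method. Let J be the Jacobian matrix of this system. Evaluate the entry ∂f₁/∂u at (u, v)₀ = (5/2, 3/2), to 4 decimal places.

∂f₁/∂u = -8·u + 2·v^2 - 3·v.
At (5/2, 3/2) this is -20.0000.

-20.0000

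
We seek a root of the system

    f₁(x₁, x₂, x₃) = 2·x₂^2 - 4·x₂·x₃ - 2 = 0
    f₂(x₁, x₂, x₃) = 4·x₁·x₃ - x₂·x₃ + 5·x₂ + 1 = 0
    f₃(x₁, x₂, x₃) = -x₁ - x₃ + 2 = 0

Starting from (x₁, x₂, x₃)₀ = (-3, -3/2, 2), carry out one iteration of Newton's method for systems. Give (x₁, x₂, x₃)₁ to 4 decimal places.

At (-3, -3/2, 2): F = (14.5000, -27.5000, 3.0000).
Jacobian J = [[0, 4·x₂ - 4·x₃, -4·x₂], [4·x₃, -x₃ + 5, 4·x₁ - x₂], [-1, 0, -1]].
At the point, J = [[0.0000, -14.0000, 6.0000], [8.0000, 3.0000, -10.5000], [-1.0000, 0.0000, -1.0000]] (det J = -241.0000).
Solving J·Δ = −F gives Δ = (3.0228, 1.0259, -0.0228).
Then the next iterate is (x₁, x₂, x₃)₁ = (0.0228, -0.4741, 1.9772).

(0.0228, -0.4741, 1.9772)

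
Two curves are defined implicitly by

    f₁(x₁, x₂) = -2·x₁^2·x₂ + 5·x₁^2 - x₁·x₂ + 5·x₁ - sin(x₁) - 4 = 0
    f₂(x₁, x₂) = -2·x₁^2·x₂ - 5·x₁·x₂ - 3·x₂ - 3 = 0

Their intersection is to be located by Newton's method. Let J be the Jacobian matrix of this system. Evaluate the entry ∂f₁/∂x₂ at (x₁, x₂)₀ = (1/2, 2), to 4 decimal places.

-1.0000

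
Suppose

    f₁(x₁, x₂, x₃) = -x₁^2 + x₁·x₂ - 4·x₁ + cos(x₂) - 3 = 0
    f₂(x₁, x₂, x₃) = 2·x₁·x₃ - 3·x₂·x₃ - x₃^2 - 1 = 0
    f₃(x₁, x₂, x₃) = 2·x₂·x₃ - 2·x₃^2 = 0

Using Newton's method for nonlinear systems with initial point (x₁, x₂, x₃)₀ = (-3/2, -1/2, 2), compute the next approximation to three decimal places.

At (-3/2, -1/2, 2): F = (2.37758, -8.000, -10.000).
Jacobian J = [[-2·x₁ + x₂ - 4, x₁ - sin(x₂), 0], [2·x₃, -3·x₃, 2·x₁ - 3·x₂ - 2·x₃], [0, 2·x₃, 2·x₂ - 4·x₃]].
At the point, J = [[-1.500, -1.02057, 0.000], [4.000, -6.000, -5.500], [0.000, 4.000, -9.000]] (det J = -150.74068).
Solving J·Δ = −F gives Δ = (1.314, 0.399, -0.934).
Then the next iterate is (x₁, x₂, x₃)₁ = (-0.186, -0.101, 1.066).

(-0.186, -0.101, 1.066)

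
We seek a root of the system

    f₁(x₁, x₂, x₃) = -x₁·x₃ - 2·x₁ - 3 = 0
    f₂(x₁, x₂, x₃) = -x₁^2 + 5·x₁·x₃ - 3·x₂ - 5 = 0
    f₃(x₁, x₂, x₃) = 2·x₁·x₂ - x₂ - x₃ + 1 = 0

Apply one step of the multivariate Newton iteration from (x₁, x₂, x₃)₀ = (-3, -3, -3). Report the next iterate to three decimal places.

At (-3, -3, -3): F = (-6.000, 40.000, 25.000).
Jacobian J = [[-x₃ - 2, 0, -x₁], [-2·x₁ + 5·x₃, -3, 5·x₁], [2·x₂, 2·x₁ - 1, -1]].
At the point, J = [[1.000, 0.000, 3.000], [-9.000, -3.000, -15.000], [-6.000, -7.000, -1.000]] (det J = 33.000).
Solving J·Δ = −F gives Δ = (0.091, 3.212, 1.970).
Then the next iterate is (x₁, x₂, x₃)₁ = (-2.909, 0.212, -1.030).

(-2.909, 0.212, -1.030)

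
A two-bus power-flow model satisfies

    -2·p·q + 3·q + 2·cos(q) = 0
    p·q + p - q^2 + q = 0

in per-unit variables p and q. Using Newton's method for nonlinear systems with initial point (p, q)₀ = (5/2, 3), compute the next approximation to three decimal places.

At (5/2, 3): F = (-7.97998, 4.000).
Jacobian J = [[-2·q, -2·p - 2·sin(q) + 3], [q + 1, p - 2·q + 1]].
At the point, J = [[-6.000, -2.28224], [4.000, -2.500]] (det J = 24.12896).
Solving J·Δ = −F gives Δ = (-1.205, -0.328).
Then the next iterate is (p, q)₁ = (1.295, 2.672).

(1.295, 2.672)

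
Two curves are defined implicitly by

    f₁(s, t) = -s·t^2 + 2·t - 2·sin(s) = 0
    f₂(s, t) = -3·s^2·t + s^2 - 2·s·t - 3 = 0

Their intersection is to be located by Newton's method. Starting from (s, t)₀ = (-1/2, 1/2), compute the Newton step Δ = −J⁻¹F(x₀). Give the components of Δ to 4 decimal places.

At (-1/2, 1/2): F = (2.083851, -2.6250).
Jacobian J = [[-t^2 - 2·cos(s), -2·s·t + 2], [-6·s·t + 2·s - 2·t, -3·s^2 - 2·s]].
At the point, J = [[-2.005165, 2.5000], [-0.5000, 0.2500]] (det J = 0.748709).
Solving J·Δ = −F gives Δ = (-9.4609, -8.4218).

(-9.4609, -8.4218)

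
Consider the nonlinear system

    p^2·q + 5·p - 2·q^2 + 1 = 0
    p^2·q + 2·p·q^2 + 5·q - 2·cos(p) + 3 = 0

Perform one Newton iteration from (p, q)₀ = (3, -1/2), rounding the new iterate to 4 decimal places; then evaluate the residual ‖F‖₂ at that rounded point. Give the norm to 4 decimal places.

3.2689

At (3, -1/2): F = (11.0000, -0.520015).
Jacobian J = [[2·p·q + 5, p^2 - 4·q], [2·p·q + 2·q^2 + 2·sin(p), p^2 + 4·p·q + 5]].
At the point, J = [[2.0000, 11.0000], [-2.217760, 8.0000]] (det J = 40.395360).
Solving J·Δ = −F gives Δ = (-2.3201, -0.5782).
Then the next iterate is (p, q)₁ = (0.6799, -1.0782).
Re-evaluating at (0.6799, -1.0782): F = (1.576056, -2.863896), so ‖F‖₂ = 3.2689.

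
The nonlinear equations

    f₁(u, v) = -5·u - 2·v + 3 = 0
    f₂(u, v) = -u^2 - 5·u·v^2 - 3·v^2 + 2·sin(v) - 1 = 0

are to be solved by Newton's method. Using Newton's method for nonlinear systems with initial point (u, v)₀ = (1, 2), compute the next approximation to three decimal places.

At (1, 2): F = (-6.000, -32.18141).
Jacobian J = [[-5, -2], [-2·u - 5·v^2, -10·u·v - 6·v + 2·cos(v)]].
At the point, J = [[-5.000, -2.000], [-22.000, -32.83229]] (det J = 120.16147).
Solving J·Δ = −F gives Δ = (-1.104, -0.241).
Then the next iterate is (u, v)₁ = (-0.104, 1.759).

(-0.104, 1.759)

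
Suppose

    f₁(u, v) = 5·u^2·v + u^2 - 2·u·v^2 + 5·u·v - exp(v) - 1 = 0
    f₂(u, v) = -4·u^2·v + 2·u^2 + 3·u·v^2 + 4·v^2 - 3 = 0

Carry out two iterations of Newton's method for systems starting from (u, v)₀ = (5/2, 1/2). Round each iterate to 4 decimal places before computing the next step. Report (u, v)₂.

At (5/2, 1/2): F = (24.226279, -0.1250).
Jacobian J = [[10·u·v + 2·u - 2·v^2 + 5·v, 5·u^2 - 4·u·v + 5·u - exp(v)], [-8·u·v + 4·u + 3·v^2, -4·u^2 + 6·u·v + 8·v]].
At the point, J = [[19.5000, 37.101279], [0.7500, -13.5000]] (det J = -291.075959).
Solving J·Δ = −F gives Δ = (-1.1077, -0.0708).
Then the next iterate is (u, v)₁ = (1.3923, 0.4292).
Round to (1.3923, 0.4292) and repeat: F = (6.037408, -0.944729), J = [[10.537926, 12.727668], [1.341237, -0.734946]].
Δ = (0.3057, -0.7275), so (u, v)₂ = (1.6980, -0.2983).

(1.6980, -0.2983)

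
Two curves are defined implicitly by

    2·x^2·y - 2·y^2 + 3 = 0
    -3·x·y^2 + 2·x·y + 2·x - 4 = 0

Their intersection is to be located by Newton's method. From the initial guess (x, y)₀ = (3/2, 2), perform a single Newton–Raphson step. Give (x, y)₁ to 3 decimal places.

At (3/2, 2): F = (4.000, -13.000).
Jacobian J = [[4·x·y, 2·x^2 - 4·y], [-3·y^2 + 2·y + 2, -6·x·y + 2·x]].
At the point, J = [[12.000, -3.500], [-6.000, -15.000]] (det J = -201.000).
Solving J·Δ = −F gives Δ = (-0.525, -0.657).
Then the next iterate is (x, y)₁ = (0.975, 1.343).

(0.975, 1.343)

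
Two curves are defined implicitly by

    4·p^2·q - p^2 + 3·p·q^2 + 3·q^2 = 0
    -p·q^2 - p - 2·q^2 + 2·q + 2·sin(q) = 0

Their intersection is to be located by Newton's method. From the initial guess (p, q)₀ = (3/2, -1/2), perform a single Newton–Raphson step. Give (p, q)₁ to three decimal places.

(1.002, 0.012)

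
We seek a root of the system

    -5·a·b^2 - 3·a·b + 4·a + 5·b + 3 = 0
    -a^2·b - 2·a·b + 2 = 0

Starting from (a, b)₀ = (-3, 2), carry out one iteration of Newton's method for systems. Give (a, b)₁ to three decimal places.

(-2.888, 0.966)

At (-3, 2): F = (79.000, -4.000).
Jacobian J = [[-5·b^2 - 3·b + 4, -10·a·b - 3·a + 5], [-2·a·b - 2·b, -a^2 - 2·a]].
At the point, J = [[-22.000, 74.000], [8.000, -3.000]] (det J = -526.000).
Solving J·Δ = −F gives Δ = (0.112, -1.034).
Then the next iterate is (a, b)₁ = (-2.888, 0.966).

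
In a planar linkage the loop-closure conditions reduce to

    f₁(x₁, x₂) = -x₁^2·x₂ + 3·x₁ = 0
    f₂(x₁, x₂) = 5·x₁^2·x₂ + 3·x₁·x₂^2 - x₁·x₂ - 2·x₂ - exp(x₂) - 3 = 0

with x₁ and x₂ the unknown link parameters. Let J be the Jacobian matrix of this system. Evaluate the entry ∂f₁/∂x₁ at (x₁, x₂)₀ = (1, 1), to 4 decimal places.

1.0000

∂f₁/∂x₁ = -2·x₁·x₂ + 3.
At (1, 1) this is 1.0000.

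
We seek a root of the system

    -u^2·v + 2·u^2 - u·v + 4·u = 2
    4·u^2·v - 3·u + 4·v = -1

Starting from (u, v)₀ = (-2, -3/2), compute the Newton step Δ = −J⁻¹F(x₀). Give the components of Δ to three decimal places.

(-0.203, 1.363)

At (-2, -3/2): F = (1.000, -23.000).
Jacobian J = [[-2·u·v + 4·u - v + 4, -u^2 - u], [8·u·v - 3, 4·u^2 + 4]].
At the point, J = [[-8.500, -2.000], [21.000, 20.000]] (det J = -128.000).
Solving J·Δ = −F gives Δ = (-0.203, 1.363).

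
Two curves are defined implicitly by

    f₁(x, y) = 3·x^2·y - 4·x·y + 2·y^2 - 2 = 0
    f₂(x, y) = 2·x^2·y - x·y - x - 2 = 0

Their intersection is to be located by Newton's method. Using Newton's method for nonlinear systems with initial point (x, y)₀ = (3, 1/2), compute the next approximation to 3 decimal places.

(1.333, 0.833)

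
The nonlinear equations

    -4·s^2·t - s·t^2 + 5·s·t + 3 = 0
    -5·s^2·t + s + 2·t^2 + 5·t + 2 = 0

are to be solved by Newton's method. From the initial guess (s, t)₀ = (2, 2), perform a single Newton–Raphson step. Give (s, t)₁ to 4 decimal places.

At (2, 2): F = (-17.0000, -18.0000).
Jacobian J = [[-8·s·t - t^2 + 5·t, -4·s^2 - 2·s·t + 5·s], [-10·s·t + 1, -5·s^2 + 4·t + 5]].
At the point, J = [[-26.0000, -14.0000], [-39.0000, -7.0000]] (det J = -364.0000).
Solving J·Δ = −F gives Δ = (-0.3654, -0.5357).
Then the next iterate is (s, t)₁ = (1.6346, 1.4643).

(1.6346, 1.4643)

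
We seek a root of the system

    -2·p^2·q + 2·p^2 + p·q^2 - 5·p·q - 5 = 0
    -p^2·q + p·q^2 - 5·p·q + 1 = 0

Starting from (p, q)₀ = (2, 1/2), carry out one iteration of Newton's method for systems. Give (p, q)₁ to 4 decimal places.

(1.7528, 0.1292)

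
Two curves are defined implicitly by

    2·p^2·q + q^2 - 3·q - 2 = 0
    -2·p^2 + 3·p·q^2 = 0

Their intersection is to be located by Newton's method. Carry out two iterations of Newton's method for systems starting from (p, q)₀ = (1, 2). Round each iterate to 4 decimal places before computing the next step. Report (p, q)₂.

(1.4273, 0.9803)

At (1, 2): F = (0.0000, 10.0000).
Jacobian J = [[4·p·q, 2·p^2 + 2·q - 3], [-4·p + 3·q^2, 6·p·q]].
At the point, J = [[8.0000, 3.0000], [8.0000, 12.0000]] (det J = 72.0000).
Solving J·Δ = −F gives Δ = (0.4167, -1.1111).
Then the next iterate is (p, q)₁ = (1.4167, 0.8889).
Round to (1.4167, 0.8889) and repeat: F = (-0.308443, -0.655890), J = [[5.037219, 2.791878], [-3.296370, 7.555828]].
Δ = (0.0106, 0.0914), so (p, q)₂ = (1.4273, 0.9803).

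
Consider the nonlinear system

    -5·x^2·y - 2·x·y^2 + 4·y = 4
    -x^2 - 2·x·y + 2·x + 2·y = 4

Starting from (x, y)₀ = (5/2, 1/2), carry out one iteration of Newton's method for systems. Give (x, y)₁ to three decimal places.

(0.710, 0.636)

At (5/2, 1/2): F = (-18.875, -6.750).
Jacobian J = [[-10·x·y - 2·y^2, -5·x^2 - 4·x·y + 4], [-2·x - 2·y + 2, -2·x + 2]].
At the point, J = [[-13.000, -32.250], [-4.000, -3.000]] (det J = -90.000).
Solving J·Δ = −F gives Δ = (-1.790, 0.136).
Then the next iterate is (x, y)₁ = (0.710, 0.636).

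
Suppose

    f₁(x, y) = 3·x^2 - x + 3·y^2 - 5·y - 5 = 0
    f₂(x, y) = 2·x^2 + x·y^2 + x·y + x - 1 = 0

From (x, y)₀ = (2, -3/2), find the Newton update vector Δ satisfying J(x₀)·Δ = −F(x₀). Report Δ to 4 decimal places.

(-0.7568, 0.7804)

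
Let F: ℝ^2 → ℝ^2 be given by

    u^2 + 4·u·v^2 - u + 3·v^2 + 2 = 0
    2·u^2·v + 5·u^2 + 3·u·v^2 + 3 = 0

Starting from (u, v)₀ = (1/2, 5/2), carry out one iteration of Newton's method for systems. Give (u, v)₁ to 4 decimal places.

At (1/2, 5/2): F = (33.0000, 14.8750).
Jacobian J = [[2·u + 4·v^2 - 1, 8·u·v + 6·v], [4·u·v + 10·u + 3·v^2, 2·u^2 + 6·u·v]].
At the point, J = [[25.0000, 25.0000], [28.7500, 8.0000]] (det J = -518.7500).
Solving J·Δ = −F gives Δ = (-0.2080, -1.1120).
Then the next iterate is (u, v)₁ = (0.2920, 1.3880).

(0.2920, 1.3880)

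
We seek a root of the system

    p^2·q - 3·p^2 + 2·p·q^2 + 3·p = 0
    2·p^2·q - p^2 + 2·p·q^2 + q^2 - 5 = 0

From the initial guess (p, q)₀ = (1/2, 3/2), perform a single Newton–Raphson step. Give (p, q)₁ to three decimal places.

At (1/2, 3/2): F = (3.375, 0.000).
Jacobian J = [[2·p·q - 6·p + 2·q^2 + 3, p^2 + 4·p·q], [4·p·q - 2·p + 2·q^2, 2·p^2 + 4·p·q + 2·q]].
At the point, J = [[6.000, 3.250], [6.500, 6.500]] (det J = 17.875).
Solving J·Δ = −F gives Δ = (-1.227, 1.227).
Then the next iterate is (p, q)₁ = (-0.727, 2.727).

(-0.727, 2.727)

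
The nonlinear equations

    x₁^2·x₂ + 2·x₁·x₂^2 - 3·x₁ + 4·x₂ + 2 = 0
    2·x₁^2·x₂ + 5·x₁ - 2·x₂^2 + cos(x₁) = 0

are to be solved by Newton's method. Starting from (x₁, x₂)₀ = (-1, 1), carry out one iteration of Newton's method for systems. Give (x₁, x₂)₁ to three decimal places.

At (-1, 1): F = (8.000, -4.45970).
Jacobian J = [[2·x₁·x₂ + 2·x₂^2 - 3, x₁^2 + 4·x₁·x₂ + 4], [4·x₁·x₂ - sin(x₁) + 5, 2·x₁^2 - 4·x₂]].
At the point, J = [[-3.000, 1.000], [1.84147, -2.000]] (det J = 4.15853).
Solving J·Δ = −F gives Δ = (2.775, 0.325).
Then the next iterate is (x₁, x₂)₁ = (1.775, 1.325).

(1.775, 1.325)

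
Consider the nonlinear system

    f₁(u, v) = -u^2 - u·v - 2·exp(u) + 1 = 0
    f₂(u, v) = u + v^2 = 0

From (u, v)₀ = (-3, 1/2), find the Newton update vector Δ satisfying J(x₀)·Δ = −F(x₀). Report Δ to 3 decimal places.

At (-3, 1/2): F = (-6.59957, -2.750).
Jacobian J = [[-2·u - v - 2·exp(u), -u], [1, 2·v]].
At the point, J = [[5.40043, 3.000], [1.000, 1.000]] (det J = 2.40043).
Solving J·Δ = −F gives Δ = (-0.688, 3.438).

(-0.688, 3.438)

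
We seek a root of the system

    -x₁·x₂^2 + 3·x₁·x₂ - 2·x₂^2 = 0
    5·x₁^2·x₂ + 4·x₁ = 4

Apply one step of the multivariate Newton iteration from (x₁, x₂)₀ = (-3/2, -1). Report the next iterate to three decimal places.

(-0.134, -1.419)

At (-3/2, -1): F = (4.000, -21.250).
Jacobian J = [[-x₂^2 + 3·x₂, -2·x₁·x₂ + 3·x₁ - 4·x₂], [10·x₁·x₂ + 4, 5·x₁^2]].
At the point, J = [[-4.000, -3.500], [19.000, 11.250]] (det J = 21.500).
Solving J·Δ = −F gives Δ = (1.366, -0.419).
Then the next iterate is (x₁, x₂)₁ = (-0.134, -1.419).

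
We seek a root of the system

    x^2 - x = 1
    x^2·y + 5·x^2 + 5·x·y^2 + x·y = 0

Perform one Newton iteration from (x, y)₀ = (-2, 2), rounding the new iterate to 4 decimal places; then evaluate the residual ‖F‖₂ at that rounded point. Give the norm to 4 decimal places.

5.1948

At (-2, 2): F = (5.0000, -16.0000).
Jacobian J = [[2·x - 1, 0], [2·x·y + 10·x + 5·y^2 + y, x^2 + 10·x·y + x]].
At the point, J = [[-5.0000, 0.0000], [-6.0000, -38.0000]] (det J = 190.0000).
Solving J·Δ = −F gives Δ = (1.0000, -0.5789).
Then the next iterate is (x, y)₁ = (-1.0000, 1.4211).
Re-evaluating at (-1.0000, 1.4211): F = (1.0000, -5.097626), so ‖F‖₂ = 5.1948.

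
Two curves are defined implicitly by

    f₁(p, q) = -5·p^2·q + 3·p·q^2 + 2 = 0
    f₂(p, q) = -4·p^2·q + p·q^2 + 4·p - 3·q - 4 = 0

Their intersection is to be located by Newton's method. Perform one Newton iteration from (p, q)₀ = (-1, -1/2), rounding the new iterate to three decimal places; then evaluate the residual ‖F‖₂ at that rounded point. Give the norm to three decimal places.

3.624

At (-1, -1/2): F = (3.750, -4.750).
Jacobian J = [[-10·p·q + 3·q^2, -5·p^2 + 6·p·q], [-8·p·q + q^2 + 4, -4·p^2 + 2·p·q - 3]].
At the point, J = [[-4.250, -2.000], [0.250, -6.000]] (det J = 26.000).
Solving J·Δ = −F gives Δ = (1.231, -0.740).
Then the next iterate is (p, q)₁ = (0.231, -1.240).
Re-evaluating at (0.231, -1.240): F = (3.39640, 1.26386), so ‖F‖₂ = 3.624.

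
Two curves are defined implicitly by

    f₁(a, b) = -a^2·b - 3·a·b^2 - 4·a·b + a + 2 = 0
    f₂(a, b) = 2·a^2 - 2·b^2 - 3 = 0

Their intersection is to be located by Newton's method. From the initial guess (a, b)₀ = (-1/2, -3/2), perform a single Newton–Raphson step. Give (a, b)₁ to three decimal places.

(-0.942, -0.481)

At (-1/2, -3/2): F = (2.250, -7.000).
Jacobian J = [[-2·a·b - 3·b^2 - 4·b + 1, -a^2 - 6·a·b - 4·a], [4·a, -4·b]].
At the point, J = [[-1.250, -2.750], [-2.000, 6.000]] (det J = -13.000).
Solving J·Δ = −F gives Δ = (-0.442, 1.019).
Then the next iterate is (a, b)₁ = (-0.942, -0.481).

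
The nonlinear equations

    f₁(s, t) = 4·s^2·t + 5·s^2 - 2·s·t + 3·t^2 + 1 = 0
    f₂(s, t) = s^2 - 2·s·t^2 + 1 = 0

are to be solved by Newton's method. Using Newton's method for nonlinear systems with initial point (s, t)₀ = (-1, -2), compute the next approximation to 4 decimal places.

(-0.9143, -0.8571)

At (-1, -2): F = (6.0000, 10.0000).
Jacobian J = [[8·s·t + 10·s - 2·t, 4·s^2 - 2·s + 6·t], [2·s - 2·t^2, -4·s·t]].
At the point, J = [[10.0000, -6.0000], [-10.0000, -8.0000]] (det J = -140.0000).
Solving J·Δ = −F gives Δ = (0.0857, 1.1429).
Then the next iterate is (s, t)₁ = (-0.9143, -0.8571).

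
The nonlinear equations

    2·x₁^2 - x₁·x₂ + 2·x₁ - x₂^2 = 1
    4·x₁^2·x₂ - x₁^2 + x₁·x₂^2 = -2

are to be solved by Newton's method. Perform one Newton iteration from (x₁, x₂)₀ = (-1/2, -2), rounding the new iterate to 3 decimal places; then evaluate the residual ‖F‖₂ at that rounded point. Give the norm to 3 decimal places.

2.049

At (-1/2, -2): F = (-6.500, -2.250).
Jacobian J = [[4·x₁ - x₂ + 2, -x₁ - 2·x₂], [8·x₁·x₂ - 2·x₁ + x₂^2, 4·x₁^2 + 2·x₁·x₂]].
At the point, J = [[2.000, 4.500], [13.000, 3.000]] (det J = -52.500).
Solving J·Δ = −F gives Δ = (-0.179, 1.524).
Then the next iterate is (x₁, x₂)₁ = (-0.679, -0.476).
Re-evaluating at (-0.679, -0.476): F = (-1.98570, 0.50729), so ‖F‖₂ = 2.049.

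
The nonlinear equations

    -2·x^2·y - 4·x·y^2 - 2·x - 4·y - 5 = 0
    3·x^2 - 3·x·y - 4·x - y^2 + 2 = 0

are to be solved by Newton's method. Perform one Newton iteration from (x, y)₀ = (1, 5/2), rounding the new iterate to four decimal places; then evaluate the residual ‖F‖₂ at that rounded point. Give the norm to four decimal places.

At (1, 5/2): F = (-47.0000, -12.7500).
Jacobian J = [[-4·x·y - 4·y^2 - 2, -2·x^2 - 8·x·y - 4], [6·x - 3·y - 4, -3·x - 2·y]].
At the point, J = [[-37.0000, -26.0000], [-5.5000, -8.0000]] (det J = 153.0000).
Solving J·Δ = −F gives Δ = (-0.2908, -1.3938).
Then the next iterate is (x, y)₁ = (0.7092, 1.1062).
Re-evaluating at (0.7092, 1.1062): F = (-15.427290, -2.905136), so ‖F‖₂ = 15.6984.

15.6984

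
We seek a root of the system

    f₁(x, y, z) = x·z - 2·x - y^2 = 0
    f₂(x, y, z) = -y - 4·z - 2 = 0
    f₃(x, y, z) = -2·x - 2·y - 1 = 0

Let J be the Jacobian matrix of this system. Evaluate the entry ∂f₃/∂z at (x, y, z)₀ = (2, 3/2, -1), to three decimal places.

∂f₃/∂z = 0.
At (2, 3/2, -1) this is 0.000.

0.000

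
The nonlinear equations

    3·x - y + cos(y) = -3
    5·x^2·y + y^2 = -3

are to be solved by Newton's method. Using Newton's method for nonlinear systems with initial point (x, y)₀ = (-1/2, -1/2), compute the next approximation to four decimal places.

At (-1/2, -1/2): F = (2.877583, 2.6250).
Jacobian J = [[3, -sin(y) - 1], [10·x·y, 5·x^2 + 2·y]].
At the point, J = [[3.0000, -0.520574], [2.5000, 0.2500]] (det J = 2.051436).
Solving J·Δ = −F gives Δ = (-1.0168, -0.3320).
Then the next iterate is (x, y)₁ = (-1.5168, -0.8320).

(-1.5168, -0.8320)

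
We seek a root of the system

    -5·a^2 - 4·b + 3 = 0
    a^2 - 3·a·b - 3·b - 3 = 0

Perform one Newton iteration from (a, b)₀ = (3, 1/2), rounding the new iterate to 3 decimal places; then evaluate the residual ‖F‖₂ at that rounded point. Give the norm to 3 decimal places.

9.755

At (3, 1/2): F = (-44.000, 0.000).
Jacobian J = [[-10·a, -4], [2·a - 3·b, -3·a - 3]].
At the point, J = [[-30.000, -4.000], [4.500, -12.000]] (det J = 378.000).
Solving J·Δ = −F gives Δ = (-1.397, -0.524).
Then the next iterate is (a, b)₁ = (1.603, -0.024).
Re-evaluating at (1.603, -0.024): F = (-9.75204, -0.24298), so ‖F‖₂ = 9.755.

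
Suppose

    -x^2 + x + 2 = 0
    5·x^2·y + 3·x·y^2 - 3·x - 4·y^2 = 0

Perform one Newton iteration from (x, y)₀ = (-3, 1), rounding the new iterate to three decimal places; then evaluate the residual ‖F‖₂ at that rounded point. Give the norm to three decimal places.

8.022

At (-3, 1): F = (-10.000, 41.000).
Jacobian J = [[-2·x + 1, 0], [10·x·y + 3·y^2 - 3, 5·x^2 + 6·x·y - 8·y]].
At the point, J = [[7.000, 0.000], [-30.000, 19.000]] (det J = 133.000).
Solving J·Δ = −F gives Δ = (1.429, 0.098).
Then the next iterate is (x, y)₁ = (-1.571, 1.098).
Re-evaluating at (-1.571, 1.098): F = (-2.03904, 7.75812), so ‖F‖₂ = 8.022.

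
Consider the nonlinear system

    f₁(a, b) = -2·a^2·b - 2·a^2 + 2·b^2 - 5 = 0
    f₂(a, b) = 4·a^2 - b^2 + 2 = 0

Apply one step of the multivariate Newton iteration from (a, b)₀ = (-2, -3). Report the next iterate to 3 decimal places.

At (-2, -3): F = (29.000, 9.000).
Jacobian J = [[-4·a·b - 4·a, -2·a^2 + 4·b], [8·a, -2·b]].
At the point, J = [[-16.000, -20.000], [-16.000, 6.000]] (det J = -416.000).
Solving J·Δ = −F gives Δ = (0.851, 0.769).
Then the next iterate is (a, b)₁ = (-1.149, -2.231).

(-1.149, -2.231)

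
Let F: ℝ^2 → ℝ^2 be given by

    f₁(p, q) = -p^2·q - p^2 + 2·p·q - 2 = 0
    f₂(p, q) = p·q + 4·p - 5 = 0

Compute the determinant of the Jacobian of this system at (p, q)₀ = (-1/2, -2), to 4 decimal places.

5.0000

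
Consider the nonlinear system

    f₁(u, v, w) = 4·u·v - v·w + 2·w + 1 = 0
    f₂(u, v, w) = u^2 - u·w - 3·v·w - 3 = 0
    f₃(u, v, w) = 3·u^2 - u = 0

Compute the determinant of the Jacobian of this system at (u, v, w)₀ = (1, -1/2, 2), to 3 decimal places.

80.000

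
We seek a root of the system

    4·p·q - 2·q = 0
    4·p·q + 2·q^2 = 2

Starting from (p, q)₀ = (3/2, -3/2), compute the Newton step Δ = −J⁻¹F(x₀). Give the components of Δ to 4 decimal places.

At (3/2, -3/2): F = (-6.0000, -6.5000).
Jacobian J = [[4·q, 4·p - 2], [4·q, 4·p + 4·q]].
At the point, J = [[-6.0000, 4.0000], [-6.0000, 0.0000]] (det J = 24.0000).
Solving J·Δ = −F gives Δ = (-1.0833, -0.1250).

(-1.0833, -0.1250)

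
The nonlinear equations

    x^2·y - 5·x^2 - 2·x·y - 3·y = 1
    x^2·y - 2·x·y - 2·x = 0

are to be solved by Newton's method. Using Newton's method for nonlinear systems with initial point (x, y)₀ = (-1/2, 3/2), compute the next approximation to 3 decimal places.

At (-1/2, 3/2): F = (-4.875, 2.875).
Jacobian J = [[2·x·y - 10·x - 2·y, x^2 - 2·x - 3], [2·x·y - 2·y - 2, x^2 - 2·x]].
At the point, J = [[0.500, -1.750], [-6.500, 1.250]] (det J = -10.750).
Solving J·Δ = −F gives Δ = (-0.099, -2.814).
Then the next iterate is (x, y)₁ = (-0.599, -1.314).

(-0.599, -1.314)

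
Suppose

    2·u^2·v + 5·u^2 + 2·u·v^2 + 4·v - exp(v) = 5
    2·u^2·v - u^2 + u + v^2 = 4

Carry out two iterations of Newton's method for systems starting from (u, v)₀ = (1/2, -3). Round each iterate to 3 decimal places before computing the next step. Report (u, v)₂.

(0.957, -3.131)

At (1/2, -3): F = (-8.29979, 3.750).
Jacobian J = [[4·u·v + 10·u + 2·v^2, 2·u^2 + 4·u·v - exp(v) + 4], [4·u·v - 2·u + 1, 2·u^2 + 2·v]].
At the point, J = [[17.000, -1.54979], [-6.000, -5.500]] (det J = -102.79872).
Solving J·Δ = −F gives Δ = (0.501, 0.136).
Then the next iterate is (u, v)₁ = (1.001, -2.864).
Round to (1.001, -2.864) and repeat: F = (-0.82110, -1.53797), J = [[14.94754, -5.52049], [-12.46946, -3.72400]].
Δ = (-0.044, -0.267), so (u, v)₂ = (0.957, -3.131).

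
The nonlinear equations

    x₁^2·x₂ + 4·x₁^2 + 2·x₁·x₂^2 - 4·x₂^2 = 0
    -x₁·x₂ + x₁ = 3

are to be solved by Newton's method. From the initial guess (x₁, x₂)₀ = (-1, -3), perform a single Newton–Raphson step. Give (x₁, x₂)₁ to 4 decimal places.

At (-1, -3): F = (-53.0000, -7.0000).
Jacobian J = [[2·x₁·x₂ + 8·x₁ + 2·x₂^2, x₁^2 + 4·x₁·x₂ - 8·x₂], [-x₂ + 1, -x₁]].
At the point, J = [[16.0000, 37.0000], [4.0000, 1.0000]] (det J = -132.0000).
Solving J·Δ = −F gives Δ = (1.5606, 0.7576).
Then the next iterate is (x₁, x₂)₁ = (0.5606, -2.2424).

(0.5606, -2.2424)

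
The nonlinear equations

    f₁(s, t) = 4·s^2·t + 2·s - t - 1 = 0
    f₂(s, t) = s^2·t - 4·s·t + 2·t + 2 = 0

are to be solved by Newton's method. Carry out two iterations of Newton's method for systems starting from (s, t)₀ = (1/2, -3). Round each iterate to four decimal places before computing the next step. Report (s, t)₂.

At (1/2, -3): F = (0.0000, 1.2500).
Jacobian J = [[8·s·t + 2, 4·s^2 - 1], [2·s·t - 4·t, s^2 - 4·s + 2]].
At the point, J = [[-10.0000, 0.0000], [9.0000, 0.2500]] (det J = -2.5000).
Solving J·Δ = −F gives Δ = (0.0000, -5.0000).
Then the next iterate is (s, t)₁ = (0.5000, -8.0000).
Round to (0.5000, -8.0000) and repeat: F = (0.0000, 0.0000), J = [[-30.0000, 0.0000], [24.0000, 0.2500]].
Δ = (0.0000, 0.0000), so (s, t)₂ = (0.5000, -8.0000).

(0.5000, -8.0000)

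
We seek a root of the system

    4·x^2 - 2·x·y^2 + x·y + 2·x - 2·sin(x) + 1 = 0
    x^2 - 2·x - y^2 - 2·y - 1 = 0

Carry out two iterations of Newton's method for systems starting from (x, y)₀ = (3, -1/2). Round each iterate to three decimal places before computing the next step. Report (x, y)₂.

(2.966, -2.539)

At (3, -1/2): F = (39.71776, 2.750).
Jacobian J = [[8·x - 2·y^2 + y - 2·cos(x) + 2, -4·x·y + x], [2·x - 2, -2·y - 2]].
At the point, J = [[26.97998, 9.000], [4.000, -1.000]] (det J = -62.97998).
Solving J·Δ = −F gives Δ = (-1.024, -1.344).
Then the next iterate is (x, y)₁ = (1.976, -1.844).
Round to (1.976, -1.844) and repeat: F = (1.65039, -0.75976), J = [[9.95174, 16.55098], [1.952, 1.688]].
Δ = (0.990, -0.695), so (x, y)₂ = (2.966, -2.539).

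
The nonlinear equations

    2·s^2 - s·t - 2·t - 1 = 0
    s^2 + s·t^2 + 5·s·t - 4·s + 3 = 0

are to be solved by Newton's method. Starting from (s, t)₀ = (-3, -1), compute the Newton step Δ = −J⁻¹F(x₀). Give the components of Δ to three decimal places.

(1.593, 1.522)

At (-3, -1): F = (16.000, 36.000).
Jacobian J = [[4·s - t, -s - 2], [2·s + t^2 + 5·t - 4, 2·s·t + 5·s]].
At the point, J = [[-11.000, 1.000], [-14.000, -9.000]] (det J = 113.000).
Solving J·Δ = −F gives Δ = (1.593, 1.522).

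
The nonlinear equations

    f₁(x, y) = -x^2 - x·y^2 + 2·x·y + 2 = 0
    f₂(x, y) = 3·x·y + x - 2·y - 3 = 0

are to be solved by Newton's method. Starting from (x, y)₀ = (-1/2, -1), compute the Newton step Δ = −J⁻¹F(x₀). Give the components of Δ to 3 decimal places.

(3.792, -2.167)

At (-1/2, -1): F = (3.250, 0.000).
Jacobian J = [[-2·x - y^2 + 2·y, -2·x·y + 2·x], [3·y + 1, 3·x - 2]].
At the point, J = [[-2.000, -2.000], [-2.000, -3.500]] (det J = 3.000).
Solving J·Δ = −F gives Δ = (3.792, -2.167).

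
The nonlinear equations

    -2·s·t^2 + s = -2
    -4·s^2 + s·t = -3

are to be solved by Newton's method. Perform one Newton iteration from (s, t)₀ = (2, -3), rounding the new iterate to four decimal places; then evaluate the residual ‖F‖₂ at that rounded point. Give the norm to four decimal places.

9.4324

At (2, -3): F = (-32.0000, -19.0000).
Jacobian J = [[-2·t^2 + 1, -4·s·t], [-8·s + t, s]].
At the point, J = [[-17.0000, 24.0000], [-19.0000, 2.0000]] (det J = 422.0000).
Solving J·Δ = −F gives Δ = (-0.9289, 0.6754).
Then the next iterate is (s, t)₁ = (1.0711, -2.3246).
Re-evaluating at (1.0711, -2.3246): F = (-8.504846, -4.078900), so ‖F‖₂ = 9.4324.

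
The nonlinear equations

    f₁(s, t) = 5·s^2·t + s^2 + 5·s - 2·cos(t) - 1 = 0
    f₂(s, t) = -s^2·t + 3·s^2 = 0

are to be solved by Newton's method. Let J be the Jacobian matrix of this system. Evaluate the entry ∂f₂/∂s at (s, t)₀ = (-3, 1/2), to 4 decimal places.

-15.0000

∂f₂/∂s = -2·s·t + 6·s.
At (-3, 1/2) this is -15.0000.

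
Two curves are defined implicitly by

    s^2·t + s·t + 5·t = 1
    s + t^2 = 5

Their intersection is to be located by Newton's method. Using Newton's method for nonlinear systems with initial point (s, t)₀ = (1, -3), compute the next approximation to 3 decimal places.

(-1.064, -2.511)

At (1, -3): F = (-22.000, 5.000).
Jacobian J = [[2·s·t + t, s^2 + s + 5], [1, 2·t]].
At the point, J = [[-9.000, 7.000], [1.000, -6.000]] (det J = 47.000).
Solving J·Δ = −F gives Δ = (-2.064, 0.489).
Then the next iterate is (s, t)₁ = (-1.064, -2.511).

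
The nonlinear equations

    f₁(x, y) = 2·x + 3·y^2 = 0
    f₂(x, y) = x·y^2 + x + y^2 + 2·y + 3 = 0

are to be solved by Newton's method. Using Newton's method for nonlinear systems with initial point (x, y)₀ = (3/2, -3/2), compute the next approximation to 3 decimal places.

At (3/2, -3/2): F = (9.750, 7.125).
Jacobian J = [[2, 6·y], [y^2 + 1, 2·x·y + 2·y + 2]].
At the point, J = [[2.000, -9.000], [3.250, -5.500]] (det J = 18.250).
Solving J·Δ = −F gives Δ = (-0.575, 0.955).
Then the next iterate is (x, y)₁ = (0.925, -0.545).

(0.925, -0.545)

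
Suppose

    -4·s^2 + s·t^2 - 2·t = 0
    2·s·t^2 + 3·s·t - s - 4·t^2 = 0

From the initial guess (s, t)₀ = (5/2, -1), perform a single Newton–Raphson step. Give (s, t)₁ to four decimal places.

(1.0169, 0.0970)

At (5/2, -1): F = (-20.5000, -9.0000).
Jacobian J = [[-8·s + t^2, 2·s·t - 2], [2·t^2 + 3·t - 1, 4·s·t + 3·s - 8·t]].
At the point, J = [[-19.0000, -7.0000], [-2.0000, 5.5000]] (det J = -118.5000).
Solving J·Δ = −F gives Δ = (-1.4831, 1.0970).
Then the next iterate is (s, t)₁ = (1.0169, 0.0970).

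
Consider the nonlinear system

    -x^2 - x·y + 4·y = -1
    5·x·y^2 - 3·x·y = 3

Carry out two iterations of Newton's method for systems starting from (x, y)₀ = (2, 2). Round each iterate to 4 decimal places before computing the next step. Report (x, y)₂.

(1.8134, 1.0258)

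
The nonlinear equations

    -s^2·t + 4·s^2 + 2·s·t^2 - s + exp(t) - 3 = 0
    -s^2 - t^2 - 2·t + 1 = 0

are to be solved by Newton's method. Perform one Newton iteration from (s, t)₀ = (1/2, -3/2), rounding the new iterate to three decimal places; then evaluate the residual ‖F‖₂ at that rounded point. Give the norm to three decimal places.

At (1/2, -3/2): F = (0.34813, 1.500).
Jacobian J = [[-2·s·t + 8·s + 2·t^2 - 1, -s^2 + 4·s·t + exp(t)], [-2·s, -2·t - 2]].
At the point, J = [[9.000, -3.02687], [-1.000, 1.000]] (det J = 5.97313).
Solving J·Δ = −F gives Δ = (-0.818, -2.318).
Then the next iterate is (s, t)₁ = (-0.318, -3.818).
Re-evaluating at (-0.318, -3.818): F = (-11.14049, -6.04225), so ‖F‖₂ = 12.674.

12.674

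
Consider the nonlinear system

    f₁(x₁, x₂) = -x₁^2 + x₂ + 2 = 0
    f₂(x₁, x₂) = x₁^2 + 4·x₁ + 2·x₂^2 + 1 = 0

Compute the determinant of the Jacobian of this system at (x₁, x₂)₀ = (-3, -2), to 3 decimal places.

J = [[-2·x₁, 1], [2·x₁ + 4, 4·x₂]].
At the point, J = [[6.000, 1.000], [-2.000, -8.000]].
det J = -46.000.

-46.000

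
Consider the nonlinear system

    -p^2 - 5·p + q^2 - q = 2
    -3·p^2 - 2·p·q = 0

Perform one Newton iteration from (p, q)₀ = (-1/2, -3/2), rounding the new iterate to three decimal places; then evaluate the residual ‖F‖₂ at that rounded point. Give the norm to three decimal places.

0.753

At (-1/2, -3/2): F = (4.000, -2.250).
Jacobian J = [[-2·p - 5, 2·q - 1], [-6·p - 2·q, -2·p]].
At the point, J = [[-4.000, -4.000], [6.000, 1.000]] (det J = 20.000).
Solving J·Δ = −F gives Δ = (0.250, 0.750).
Then the next iterate is (p, q)₁ = (-0.250, -0.750).
Re-evaluating at (-0.250, -0.750): F = (0.500, -0.56250), so ‖F‖₂ = 0.753.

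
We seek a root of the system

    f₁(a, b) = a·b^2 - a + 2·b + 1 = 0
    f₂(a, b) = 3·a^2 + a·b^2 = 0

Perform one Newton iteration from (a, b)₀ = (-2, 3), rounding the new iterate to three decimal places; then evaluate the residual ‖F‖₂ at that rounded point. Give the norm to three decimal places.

At (-2, 3): F = (-9.000, -6.000).
Jacobian J = [[b^2 - 1, 2·a·b + 2], [6·a + b^2, 2·a·b]].
At the point, J = [[8.000, -10.000], [-3.000, -12.000]] (det J = -126.000).
Solving J·Δ = −F gives Δ = (0.381, -0.595).
Then the next iterate is (a, b)₁ = (-1.619, 2.405).
Re-evaluating at (-1.619, 2.405): F = (-1.93534, -1.50085), so ‖F‖₂ = 2.449.

2.449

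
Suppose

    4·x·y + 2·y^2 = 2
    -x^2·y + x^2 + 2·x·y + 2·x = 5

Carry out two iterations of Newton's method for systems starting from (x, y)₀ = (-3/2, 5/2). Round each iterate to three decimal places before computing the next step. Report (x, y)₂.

(0.724, -0.384)

At (-3/2, 5/2): F = (-4.500, -18.875).
Jacobian J = [[4·y, 4·x + 4·y], [-2·x·y + 2·x + 2·y + 2, -x^2 + 2·x]].
At the point, J = [[10.000, 4.000], [11.500, -5.250]] (det J = -98.500).
Solving J·Δ = −F gives Δ = (1.006, -1.391).
Then the next iterate is (x, y)₁ = (-0.494, 1.109).
Round to (-0.494, 1.109) and repeat: F = (-1.73162, -7.11029), J = [[4.436, 2.460], [4.32569, -1.23204]].
Δ = (1.218, -1.493), so (x, y)₂ = (0.724, -0.384).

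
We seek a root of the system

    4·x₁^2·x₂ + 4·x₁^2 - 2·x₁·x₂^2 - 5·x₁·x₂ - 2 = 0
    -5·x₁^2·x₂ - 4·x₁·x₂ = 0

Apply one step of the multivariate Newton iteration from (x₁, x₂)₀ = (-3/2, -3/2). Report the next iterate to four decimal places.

(-1.4828, -0.0539)

At (-3/2, -3/2): F = (-11.0000, 7.8750).
Jacobian J = [[8·x₁·x₂ + 8·x₁ - 2·x₂^2 - 5·x₂, 4·x₁^2 - 4·x₁·x₂ - 5·x₁], [-10·x₁·x₂ - 4·x₂, -5·x₁^2 - 4·x₁]].
At the point, J = [[9.0000, 7.5000], [-16.5000, -5.2500]] (det J = 76.5000).
Solving J·Δ = −F gives Δ = (0.0172, 1.4461).
Then the next iterate is (x₁, x₂)₁ = (-1.4828, -0.0539).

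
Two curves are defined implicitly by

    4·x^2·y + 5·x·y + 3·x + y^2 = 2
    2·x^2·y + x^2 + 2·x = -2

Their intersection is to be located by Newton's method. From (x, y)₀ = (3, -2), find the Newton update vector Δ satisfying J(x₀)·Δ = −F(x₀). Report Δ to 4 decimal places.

At (3, -2): F = (-91.0000, -19.0000).
Jacobian J = [[8·x·y + 5·y + 3, 4·x^2 + 5·x + 2·y], [4·x·y + 2·x + 2, 2·x^2]].
At the point, J = [[-55.0000, 47.0000], [-16.0000, 18.0000]] (det J = -238.0000).
Solving J·Δ = −F gives Δ = (-3.1303, -1.7269).

(-3.1303, -1.7269)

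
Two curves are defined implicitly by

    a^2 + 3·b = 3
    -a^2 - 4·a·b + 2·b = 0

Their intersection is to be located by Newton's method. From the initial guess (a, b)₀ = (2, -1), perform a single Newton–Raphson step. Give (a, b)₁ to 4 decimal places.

(2.2500, -0.6667)

At (2, -1): F = (-2.0000, 2.0000).
Jacobian J = [[2·a, 3], [-2·a - 4·b, -4·a + 2]].
At the point, J = [[4.0000, 3.0000], [0.0000, -6.0000]] (det J = -24.0000).
Solving J·Δ = −F gives Δ = (0.2500, 0.3333).
Then the next iterate is (a, b)₁ = (2.2500, -0.6667).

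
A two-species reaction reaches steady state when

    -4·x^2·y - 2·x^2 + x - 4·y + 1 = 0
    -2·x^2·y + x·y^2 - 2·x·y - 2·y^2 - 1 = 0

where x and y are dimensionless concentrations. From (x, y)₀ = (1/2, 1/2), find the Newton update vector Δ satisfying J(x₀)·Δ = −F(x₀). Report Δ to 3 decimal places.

(24.500, -15.000)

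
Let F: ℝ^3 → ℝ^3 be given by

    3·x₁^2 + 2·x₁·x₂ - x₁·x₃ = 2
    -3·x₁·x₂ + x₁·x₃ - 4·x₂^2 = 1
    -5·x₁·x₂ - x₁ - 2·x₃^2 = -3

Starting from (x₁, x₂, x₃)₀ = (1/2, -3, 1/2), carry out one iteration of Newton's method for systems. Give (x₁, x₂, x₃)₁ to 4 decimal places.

At (1/2, -3, 1/2): F = (-4.5000, -32.2500, 9.5000).
Jacobian J = [[6·x₁ + 2·x₂ - x₃, 2·x₁, -x₁], [-3·x₂ + x₃, -3·x₁ - 8·x₂, x₁], [-5·x₂ - 1, -5·x₁, -4·x₃]].
At the point, J = [[-3.5000, 1.0000, -0.5000], [9.5000, 22.5000, 0.5000], [14.0000, -2.5000, -2.0000]] (det J = 348.5000).
Solving J·Δ = −F gives Δ = (-0.5845, 1.7131, -1.4826).
Then the next iterate is (x₁, x₂, x₃)₁ = (-0.0845, -1.2869, -0.9826).

(-0.0845, -1.2869, -0.9826)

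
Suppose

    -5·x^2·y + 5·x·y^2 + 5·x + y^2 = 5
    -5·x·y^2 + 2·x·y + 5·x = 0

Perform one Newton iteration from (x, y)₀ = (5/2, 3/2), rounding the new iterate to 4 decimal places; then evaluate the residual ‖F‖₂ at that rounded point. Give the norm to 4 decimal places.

At (5/2, 3/2): F = (-9.0000, -8.1250).
Jacobian J = [[-10·x·y + 5·y^2 + 5, -5·x^2 + 10·x·y + 2·y], [-5·y^2 + 2·y + 5, -10·x·y + 2·x]].
At the point, J = [[-21.2500, 9.2500], [-3.2500, -32.5000]] (det J = 720.6875).
Solving J·Δ = −F gives Δ = (-0.5101, -0.1990).
Then the next iterate is (x, y)₁ = (1.9899, 1.3010).
Re-evaluating at (1.9899, 1.3010): F = (-2.275227, -1.713314), so ‖F‖₂ = 2.8482.

2.8482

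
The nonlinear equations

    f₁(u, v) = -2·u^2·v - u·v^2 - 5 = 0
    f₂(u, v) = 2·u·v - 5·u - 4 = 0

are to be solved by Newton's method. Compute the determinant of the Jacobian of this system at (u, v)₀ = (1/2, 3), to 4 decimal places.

J = [[-4·u·v - v^2, -2·u^2 - 2·u·v], [2·v - 5, 2·u]].
At the point, J = [[-15.0000, -3.5000], [1.0000, 1.0000]].
det J = -11.5000.

-11.5000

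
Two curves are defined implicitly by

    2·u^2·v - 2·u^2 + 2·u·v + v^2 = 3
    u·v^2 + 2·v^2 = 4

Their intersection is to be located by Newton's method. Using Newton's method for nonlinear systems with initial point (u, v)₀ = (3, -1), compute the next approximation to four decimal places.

(1.2437, -1.0756)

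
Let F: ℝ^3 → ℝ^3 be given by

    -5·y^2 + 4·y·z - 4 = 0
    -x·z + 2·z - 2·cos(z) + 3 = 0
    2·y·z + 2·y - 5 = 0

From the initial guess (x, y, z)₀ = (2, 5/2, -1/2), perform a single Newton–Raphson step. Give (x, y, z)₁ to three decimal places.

At (2, 5/2, -1/2): F = (-40.250, 1.24483, -2.500).
Jacobian J = [[0, -10·y + 4·z, 4·y], [-z, 0, -x + 2·sin(z) + 2], [0, 2·z + 2, 2·y]].
At the point, J = [[0.000, -27.000, 10.000], [0.500, 0.000, -0.95885], [0.000, 1.000, 5.000]] (det J = 72.500).
Solving J·Δ = −F gives Δ = (-1.065, -1.216, 0.743).
Then the next iterate is (x, y, z)₁ = (0.935, 1.284, 0.243).

(0.935, 1.284, 0.243)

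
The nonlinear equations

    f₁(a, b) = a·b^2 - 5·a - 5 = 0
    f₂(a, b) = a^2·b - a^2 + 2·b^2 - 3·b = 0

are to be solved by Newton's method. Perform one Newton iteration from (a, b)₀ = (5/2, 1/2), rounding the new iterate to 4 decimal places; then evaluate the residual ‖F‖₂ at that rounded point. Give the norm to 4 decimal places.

At (5/2, 1/2): F = (-16.8750, -4.1250).
Jacobian J = [[b^2 - 5, 2·a·b], [2·a·b - 2·a, a^2 + 4·b - 3]].
At the point, J = [[-4.7500, 2.5000], [-2.5000, 5.2500]] (det J = -18.6875).
Solving J·Δ = −F gives Δ = (-4.1890, -1.2090).
Then the next iterate is (a, b)₁ = (-1.6890, -0.7090).
Re-evaluating at (-1.6890, -0.7090): F = (2.595972, -1.742938), so ‖F‖₂ = 3.1268.

3.1268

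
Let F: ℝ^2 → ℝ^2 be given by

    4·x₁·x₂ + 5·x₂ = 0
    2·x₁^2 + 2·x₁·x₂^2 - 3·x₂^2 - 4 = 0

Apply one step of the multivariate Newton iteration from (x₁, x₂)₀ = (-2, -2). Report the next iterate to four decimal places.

At (-2, -2): F = (6.0000, -24.0000).
Jacobian J = [[4·x₂, 4·x₁ + 5], [4·x₁ + 2·x₂^2, 4·x₁·x₂ - 6·x₂]].
At the point, J = [[-8.0000, -3.0000], [0.0000, 28.0000]] (det J = -224.0000).
Solving J·Δ = −F gives Δ = (0.4286, 0.8571).
Then the next iterate is (x₁, x₂)₁ = (-1.5714, -1.1429).

(-1.5714, -1.1429)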